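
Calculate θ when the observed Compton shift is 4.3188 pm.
141.26°

From the Compton formula Δλ = λ_C(1 - cos θ), we can solve for θ:

cos θ = 1 - Δλ/λ_C

Given:
- Δλ = 4.3188 pm
- λ_C = h/(m_e·c) ≈ 2.42631024 pm

cos θ = 1 - 4.3188/2.42631024
cos θ = 1 - 1.779987
cos θ = -0.779987

θ = arccos(-0.779987)
θ = 141.26°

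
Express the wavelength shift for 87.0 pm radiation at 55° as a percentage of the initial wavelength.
1.1892%

Calculate the Compton shift:
Δλ = λ_C(1 - cos(55°))
Δλ = 2.4263 × (1 - cos(55°))
Δλ = 2.4263 × 0.4264
Δλ = 1.0346 pm

Percentage change:
(Δλ/λ₀) × 100 = (1.0346/87.0) × 100
= 1.1892%

(Intermediate values are shown rounded; full precision is carried through to the final answer.)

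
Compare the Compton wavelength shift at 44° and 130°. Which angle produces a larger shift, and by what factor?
130° produces the larger shift by a factor of 5.853

Calculate both shifts using Δλ = λ_C(1 - cos θ):

For θ₁ = 44°:
Δλ₁ = 2.4263 × (1 - cos(44°))
Δλ₁ = 2.4263 × 0.2807
Δλ₁ = 0.6810 pm

For θ₂ = 130°:
Δλ₂ = 2.4263 × (1 - cos(130°))
Δλ₂ = 2.4263 × 1.6428
Δλ₂ = 3.9859 pm

The 130° angle produces the larger shift.
Ratio: 3.9859/0.6810 = 5.853

(Intermediate values are shown rounded; full precision is carried through to the final answer.)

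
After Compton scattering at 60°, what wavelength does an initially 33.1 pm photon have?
34.3132 pm

Using the Compton formula: λ' = λ + λ_C(1 − cos θ)

For θ = 60°, cos θ = 1/2 (exact) = 0.5000, so:
1 − cos 60° = 1 − (1/2) = 0.5000

Δλ = λ_C × 0.5000 = 2.4263 × 0.5000 = 1.2132 pm

λ' = 33.1 + 1.2132 = 34.3132 pm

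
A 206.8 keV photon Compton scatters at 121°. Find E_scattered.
128.1978 keV

First convert energy to wavelength:
λ = hc/E, with hc ≈ 1239.842 keV·pm (i.e. 1239.842 eV·nm)

For E = 206.8 keV = 206800 eV:
λ = 1239.842 keV·pm / 206.8 keV
λ = 5.9954 pm

Calculate the Compton shift:
Δλ = λ_C(1 - cos(121°)) = 2.4263 × 1.5150
Δλ = 3.6760 pm

Final wavelength:
λ' = 5.9954 + 3.6760 = 9.6713 pm

Final energy:
E' = hc/λ' = 1239.842 / 9.6713 = 128.1978 keV

(Intermediate values are shown rounded; full precision is carried through to the final answer.)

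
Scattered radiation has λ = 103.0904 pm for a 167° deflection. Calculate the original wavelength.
98.3000 pm

From λ' = λ + Δλ, we have λ = λ' - Δλ

First calculate the Compton shift:
Δλ = λ_C(1 - cos θ)
Δλ = 2.4263 × (1 - cos(167°))
Δλ = 2.4263 × 1.9744
Δλ = 4.7904 pm

Initial wavelength:
λ = λ' - Δλ
λ = 103.0904 - 4.7904
λ = 98.3000 pm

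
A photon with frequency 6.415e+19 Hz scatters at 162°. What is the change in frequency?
3.228e+19 Hz (decrease)

Convert frequency to wavelength (c = 299792458 m/s):
λ₀ = c/f₀ = 299792458/6.415e+19 = 4.6733041e-12 m = 4.6733 pm

Calculate Compton shift:
Δλ = λ_C(1 - cos(162°)) = 4.7339 pm

Final wavelength:
λ' = λ₀ + Δλ = 4.6733 + 4.7339 = 9.4072 pm

Final frequency:
f' = c/λ' = 299792458/9.4071725e-12 = 3.1868498e+19 Hz

Frequency shift (decrease):
Δf = f₀ - f' = 6.415e+19 - 3.1868498e+19 = 3.228e+19 Hz

(Intermediate values are shown rounded; full precision is carried through to the final answer.)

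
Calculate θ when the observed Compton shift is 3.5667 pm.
118.03°

From the Compton formula Δλ = λ_C(1 - cos θ), we can solve for θ:

cos θ = 1 - Δλ/λ_C

Given:
- Δλ = 3.5667 pm
- λ_C = h/(m_e·c) ≈ 2.42631024 pm

cos θ = 1 - 3.5667/2.42631024
cos θ = 1 - 1.470010
cos θ = -0.470010

θ = arccos(-0.470010)
θ = 118.03°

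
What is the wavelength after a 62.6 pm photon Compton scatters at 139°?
66.8575 pm

Using the Compton scattering formula:
λ' = λ + Δλ = λ + λ_C(1 - cos θ)

Given:
- Initial wavelength λ = 62.6 pm
- Scattering angle θ = 139°
- Compton wavelength λ_C ≈ 2.4263 pm

Calculate the shift:
Δλ = 2.4263 × (1 - cos(139°))
Δλ = 2.4263 × 1.7547
Δλ = 4.2575 pm

Final wavelength:
λ' = 62.6 + 4.2575 = 66.8575 pm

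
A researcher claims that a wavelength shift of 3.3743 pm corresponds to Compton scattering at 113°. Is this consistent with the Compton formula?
Yes, consistent

Calculate the expected shift for θ = 113°:

Δλ_expected = λ_C(1 - cos(113°))
Δλ_expected = 2.4263 × (1 - cos(113°))
Δλ_expected = 2.4263 × 1.3907
Δλ_expected = 3.3743 pm

Given shift: 3.3743 pm
Expected shift: 3.3743 pm
Difference: 0.0000 pm

The values match. This is consistent with Compton scattering at the stated angle.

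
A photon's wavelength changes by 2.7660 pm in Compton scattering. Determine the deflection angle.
98.05°

From the Compton formula Δλ = λ_C(1 - cos θ), we can solve for θ:

cos θ = 1 - Δλ/λ_C

Given:
- Δλ = 2.7660 pm
- λ_C = h/(m_e·c) ≈ 2.42631024 pm

cos θ = 1 - 2.7660/2.42631024
cos θ = 1 - 1.140003
cos θ = -0.140003

θ = arccos(-0.140003)
θ = 98.05°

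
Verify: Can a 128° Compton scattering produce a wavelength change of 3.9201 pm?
Yes, consistent

Calculate the expected shift for θ = 128°:

Δλ_expected = λ_C(1 - cos(128°))
Δλ_expected = 2.4263 × (1 - cos(128°))
Δλ_expected = 2.4263 × 1.6157
Δλ_expected = 3.9201 pm

Given shift: 3.9201 pm
Expected shift: 3.9201 pm
Difference: 0.0000 pm

The values match. This is consistent with Compton scattering at the stated angle.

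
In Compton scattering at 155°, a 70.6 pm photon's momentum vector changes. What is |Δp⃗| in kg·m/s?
1.7763e-23 kg·m/s

Photon momentum magnitude is p = h/λ.

Initial momentum:
p₀ = h/λ = 6.6261e-34/7.0600e-11 = 9.3854e-24 kg·m/s

After scattering:
λ' = λ + Δλ = 70.6 + 4.6253 = 75.2253 pm
p' = h/λ' = 6.6261e-34/7.5225e-11 = 8.8083e-24 kg·m/s

Momentum is a vector; the scattered photon's direction makes angle θ = 155° with the incident direction. The magnitude of the vector change Δp⃗ = p⃗₀ − p⃗' is found from the law of cosines:
|Δp⃗|² = p₀² + p'² − 2p₀p'cos θ
|Δp⃗|² = (9.3854e-24)² + (8.8083e-24)² − 2·9.3854e-24·8.8083e-24·cos(155°)
|Δp⃗| = 1.7763e-23 kg·m/s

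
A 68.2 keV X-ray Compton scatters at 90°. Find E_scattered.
60.1695 keV

First convert energy to wavelength:
λ = hc/E, with hc ≈ 1239.842 keV·pm (i.e. 1239.842 eV·nm)

For E = 68.2 keV = 68200 eV:
λ = 1239.842 keV·pm / 68.2 keV
λ = 18.1795 pm

Calculate the Compton shift:
Δλ = λ_C(1 - cos(90°)) = 2.4263 × 1.0000
Δλ = 2.4263 pm

Final wavelength:
λ' = 18.1795 + 2.4263 = 20.6058 pm

Final energy:
E' = hc/λ' = 1239.842 / 20.6058 = 60.1695 keV

(Intermediate values are shown rounded; full precision is carried through to the final answer.)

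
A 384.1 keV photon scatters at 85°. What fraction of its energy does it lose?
0.4069 (or 40.69%)

Calculate initial and final photon energies:

Initial: E₀ = 384.1 keV → λ₀ = 3.2279 pm
Compton shift: Δλ = 2.2148 pm
Final wavelength: λ' = 5.4428 pm
Final energy: E' = 227.7966 keV

Fractional energy loss:
(E₀ - E')/E₀ = (384.1000 - 227.7966)/384.1000
= 156.3034/384.1000
= 0.4069
= 40.69%

(Intermediate values are shown rounded; full precision is carried through to the final answer.)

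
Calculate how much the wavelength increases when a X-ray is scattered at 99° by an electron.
2.8059 pm

Using the Compton scattering formula:
Δλ = λ_C(1 - cos θ)

where λ_C = h/(m_e·c) ≈ 2.4263 pm is the Compton wavelength of an electron.

For θ = 99°:
cos(99°) = -0.1564
1 - cos(99°) = 1.1564

Δλ = 2.4263 × 1.1564
Δλ = 2.8059 pm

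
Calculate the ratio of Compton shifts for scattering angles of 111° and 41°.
111° produces the larger shift by a factor of 5.538

Calculate both shifts using Δλ = λ_C(1 - cos θ):

For θ₁ = 41°:
Δλ₁ = 2.4263 × (1 - cos(41°))
Δλ₁ = 2.4263 × 0.2453
Δλ₁ = 0.5952 pm

For θ₂ = 111°:
Δλ₂ = 2.4263 × (1 - cos(111°))
Δλ₂ = 2.4263 × 1.3584
Δλ₂ = 3.2958 pm

The 111° angle produces the larger shift.
Ratio: 3.2958/0.5952 = 5.538

(Intermediate values are shown rounded; full precision is carried through to the final answer.)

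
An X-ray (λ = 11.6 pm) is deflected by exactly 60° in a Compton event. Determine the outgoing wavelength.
12.8132 pm

Using the Compton formula: λ' = λ + λ_C(1 − cos θ)

For θ = 60°, cos θ = 1/2 (exact) = 0.5000, so:
1 − cos 60° = 1 − (1/2) = 0.5000

Δλ = λ_C × 0.5000 = 2.4263 × 0.5000 = 1.2132 pm

λ' = 11.6 + 1.2132 = 12.8132 pm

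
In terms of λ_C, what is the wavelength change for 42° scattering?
0.2569 λ_C

The Compton shift formula is:
Δλ = λ_C(1 - cos θ)

Dividing both sides by λ_C:
Δλ/λ_C = 1 - cos θ

For θ = 42°:
Δλ/λ_C = 1 - cos(42°)
Δλ/λ_C = 1 - 0.7431
Δλ/λ_C = 0.2569

This means the shift is 0.2569 × λ_C = 0.6232 pm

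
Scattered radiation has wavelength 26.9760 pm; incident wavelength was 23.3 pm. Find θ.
121.00°

First find the wavelength shift:
Δλ = λ' - λ = 26.9760 - 23.3 = 3.6760 pm

Using Δλ = λ_C(1 - cos θ), with λ_C = h/(m_e·c) ≈ 2.42631024 pm:
cos θ = 1 - Δλ/λ_C
cos θ = 1 - 3.6760/2.42631024
cos θ = -0.515058

θ = arccos(-0.515058)
θ = 121.00°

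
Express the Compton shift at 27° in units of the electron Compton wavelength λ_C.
0.1090 λ_C

The Compton shift formula is:
Δλ = λ_C(1 - cos θ)

Dividing both sides by λ_C:
Δλ/λ_C = 1 - cos θ

For θ = 27°:
Δλ/λ_C = 1 - cos(27°)
Δλ/λ_C = 1 - 0.8910
Δλ/λ_C = 0.1090

This means the shift is 0.1090 × λ_C = 0.2645 pm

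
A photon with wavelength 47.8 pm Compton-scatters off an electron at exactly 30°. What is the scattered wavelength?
48.1251 pm

Using the Compton formula: λ' = λ + λ_C(1 − cos θ)

For θ = 30°, cos θ = √3/2 (exact) ≈ 0.8660, so:
1 − cos 30° = 1 − (√3/2) ≈ 0.1340

Δλ = λ_C × 0.1340 = 2.4263 × 0.1340 = 0.3251 pm

λ' = 47.8 + 0.3251 = 48.1251 pm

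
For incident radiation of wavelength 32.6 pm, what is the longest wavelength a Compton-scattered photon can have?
37.4526 pm (at θ = 180°)

The Compton shift is Δλ = λ_C(1 − cos θ).

Since cos θ ranges from −1 to 1, the factor (1 − cos θ) ranges from 0 to 2; the maximum shift occurs at θ = 180° (backscattering):
Δλ_max = 2λ_C = 2 × 2.4263 pm = 4.8526 pm

Maximum scattered wavelength:
λ'_max = λ₀ + Δλ_max = 32.6 + 4.8526 = 37.4526 pm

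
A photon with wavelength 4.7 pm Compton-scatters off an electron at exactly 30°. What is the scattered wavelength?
5.0251 pm

Using the Compton formula: λ' = λ + λ_C(1 − cos θ)

For θ = 30°, cos θ = √3/2 (exact) ≈ 0.8660, so:
1 − cos 30° = 1 − (√3/2) ≈ 0.1340

Δλ = λ_C × 0.1340 = 2.4263 × 0.1340 = 0.3251 pm

λ' = 4.7 + 0.3251 = 5.0251 pm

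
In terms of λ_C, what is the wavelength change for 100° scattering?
1.1736 λ_C

The Compton shift formula is:
Δλ = λ_C(1 - cos θ)

Dividing both sides by λ_C:
Δλ/λ_C = 1 - cos θ

For θ = 100°:
Δλ/λ_C = 1 - cos(100°)
Δλ/λ_C = 1 - -0.1736
Δλ/λ_C = 1.1736

This means the shift is 1.1736 × λ_C = 2.8476 pm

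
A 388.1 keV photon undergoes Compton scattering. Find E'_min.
154.0700 keV (at θ = 180°)

The scattered photon has minimum energy when its wavelength is maximum, i.e., when the Compton shift Δλ = λ_C(1 − cos θ) is maximum. This occurs at θ = 180° (backscattering), giving Δλ_max = 2λ_C = 4.8526 pm.

Initial wavelength: λ₀ = hc/E₀ = 3.1946 pm
Maximum final wavelength: λ'_max = λ₀ + 2λ_C = 3.1946 + 4.8526 = 8.0473 pm
Minimum final energy: E'_min = hc/λ'_max = 154.0700 keV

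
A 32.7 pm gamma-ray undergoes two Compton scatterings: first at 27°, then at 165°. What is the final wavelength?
37.7344 pm

Apply Compton shift twice:

First scattering at θ₁ = 27°:
Δλ₁ = λ_C(1 - cos(27°))
Δλ₁ = 2.4263 × 0.1090
Δλ₁ = 0.2645 pm

After first scattering:
λ₁ = 32.7 + 0.2645 = 32.9645 pm

Second scattering at θ₂ = 165°:
Δλ₂ = λ_C(1 - cos(165°))
Δλ₂ = 2.4263 × 1.9659
Δλ₂ = 4.7699 pm

Final wavelength:
λ₂ = 32.9645 + 4.7699 = 37.7344 pm

Total shift: Δλ_total = 0.2645 + 4.7699 = 5.0344 pm

(Intermediate values are shown rounded; full precision is carried through to the final answer.)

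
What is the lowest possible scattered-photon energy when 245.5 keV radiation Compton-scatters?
125.2000 keV (at θ = 180°)

The scattered photon has minimum energy when its wavelength is maximum, i.e., when the Compton shift Δλ = λ_C(1 − cos θ) is maximum. This occurs at θ = 180° (backscattering), giving Δλ_max = 2λ_C = 4.8526 pm.

Initial wavelength: λ₀ = hc/E₀ = 5.0503 pm
Maximum final wavelength: λ'_max = λ₀ + 2λ_C = 5.0503 + 4.8526 = 9.9029 pm
Minimum final energy: E'_min = hc/λ'_max = 125.2000 keV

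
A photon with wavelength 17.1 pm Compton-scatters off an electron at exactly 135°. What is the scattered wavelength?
21.2420 pm

Using the Compton formula: λ' = λ + λ_C(1 − cos θ)

For θ = 135°, cos θ = -√2/2 (exact) ≈ -0.7071, so:
1 − cos 135° = 1 − (-√2/2) ≈ 1.7071

Δλ = λ_C × 1.7071 = 2.4263 × 1.7071 = 4.1420 pm

λ' = 17.1 + 4.1420 = 21.2420 pm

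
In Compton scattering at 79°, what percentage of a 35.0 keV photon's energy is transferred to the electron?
0.0525 (or 5.25%)

Calculate initial and final photon energies:

Initial: E₀ = 35.0 keV → λ₀ = 35.4241 pm
Compton shift: Δλ = 1.9633 pm
Final wavelength: λ' = 37.3874 pm
Final energy: E' = 33.1620 keV

Fractional energy loss:
(E₀ - E')/E₀ = (35.0000 - 33.1620)/35.0000
= 1.8380/35.0000
= 0.0525
= 5.25%

(Intermediate values are shown rounded; full precision is carried through to the final answer.)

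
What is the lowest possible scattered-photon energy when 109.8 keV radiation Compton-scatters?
76.7968 keV (at θ = 180°)

The scattered photon has minimum energy when its wavelength is maximum, i.e., when the Compton shift Δλ = λ_C(1 − cos θ) is maximum. This occurs at θ = 180° (backscattering), giving Δλ_max = 2λ_C = 4.8526 pm.

Initial wavelength: λ₀ = hc/E₀ = 11.2918 pm
Maximum final wavelength: λ'_max = λ₀ + 2λ_C = 11.2918 + 4.8526 = 16.1444 pm
Minimum final energy: E'_min = hc/λ'_max = 76.7968 keV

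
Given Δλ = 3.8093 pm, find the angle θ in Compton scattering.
124.75°

From the Compton formula Δλ = λ_C(1 - cos θ), we can solve for θ:

cos θ = 1 - Δλ/λ_C

Given:
- Δλ = 3.8093 pm
- λ_C = h/(m_e·c) ≈ 2.42631024 pm

cos θ = 1 - 3.8093/2.42631024
cos θ = 1 - 1.569997
cos θ = -0.569997

θ = arccos(-0.569997)
θ = 124.75°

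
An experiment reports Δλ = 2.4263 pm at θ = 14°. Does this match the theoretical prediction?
No, inconsistent

Calculate the expected shift for θ = 14°:

Δλ_expected = λ_C(1 - cos(14°))
Δλ_expected = 2.4263 × (1 - cos(14°))
Δλ_expected = 2.4263 × 0.0297
Δλ_expected = 0.0721 pm

Given shift: 2.4263 pm
Expected shift: 0.0721 pm
Difference: 2.3542 pm

The values do not match. The given shift corresponds to θ ≈ 90.0°, not 14°.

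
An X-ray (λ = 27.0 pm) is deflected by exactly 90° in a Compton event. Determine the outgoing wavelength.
29.4263 pm

Using the Compton formula: λ' = λ + λ_C(1 − cos θ)

For θ = 90°, cos θ = 0 (exact) = 0.0000, so:
1 − cos 90° = 1 − (0) = 1.0000

Δλ = λ_C × 1.0000 = 2.4263 × 1.0000 = 2.4263 pm

λ' = 27.0 + 2.4263 = 29.4263 pm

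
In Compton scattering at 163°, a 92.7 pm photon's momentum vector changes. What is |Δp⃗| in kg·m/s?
1.3794e-23 kg·m/s

Photon momentum magnitude is p = h/λ.

Initial momentum:
p₀ = h/λ = 6.6261e-34/9.2700e-11 = 7.1479e-24 kg·m/s

After scattering:
λ' = λ + Δλ = 92.7 + 4.7466 = 97.4466 pm
p' = h/λ' = 6.6261e-34/9.7447e-11 = 6.7997e-24 kg·m/s

Momentum is a vector; the scattered photon's direction makes angle θ = 163° with the incident direction. The magnitude of the vector change Δp⃗ = p⃗₀ − p⃗' is found from the law of cosines:
|Δp⃗|² = p₀² + p'² − 2p₀p'cos θ
|Δp⃗|² = (7.1479e-24)² + (6.7997e-24)² − 2·7.1479e-24·6.7997e-24·cos(163°)
|Δp⃗| = 1.3794e-23 kg·m/s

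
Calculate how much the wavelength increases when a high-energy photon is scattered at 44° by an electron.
0.6810 pm

Using the Compton scattering formula:
Δλ = λ_C(1 - cos θ)

where λ_C = h/(m_e·c) ≈ 2.4263 pm is the Compton wavelength of an electron.

For θ = 44°:
cos(44°) = 0.7193
1 - cos(44°) = 0.2807

Δλ = 2.4263 × 0.2807
Δλ = 0.6810 pm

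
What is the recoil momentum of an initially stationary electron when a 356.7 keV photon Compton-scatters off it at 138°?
2.6096e-22 kg·m/s

The electron is initially at rest, so by conservation of momentum:
p⃗_e = p⃗₀ − p⃗'  (incident photon momentum minus scattered photon momentum)

Photon momentum magnitudes (p = h/λ = E/c):
λ₀ = hc/E₀ = 3.4759 pm → p₀ = h/λ₀ = 1.9063e-22 kg·m/s
Δλ = λ_C(1 − cos 138°) = 4.2294 pm
λ' = 7.7053 pm → p' = h/λ' = 8.5994e-23 kg·m/s

The scattered photon makes angle θ = 138° with the incident direction, so by the law of cosines:
|p⃗_e|² = p₀² + p'² − 2p₀p'cos θ
|p⃗_e|² = (1.9063e-22)² + (8.5994e-23)² − 2·1.9063e-22·8.5994e-23·cos(138°)
|p⃗_e| = 2.6096e-22 kg·m/s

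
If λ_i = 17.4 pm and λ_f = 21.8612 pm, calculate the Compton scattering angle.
147.00°

First find the wavelength shift:
Δλ = λ' - λ = 21.8612 - 17.4 = 4.4612 pm

Using Δλ = λ_C(1 - cos θ), with λ_C = h/(m_e·c) ≈ 2.42631024 pm:
cos θ = 1 - Δλ/λ_C
cos θ = 1 - 4.4612/2.42631024
cos θ = -0.838677

θ = arccos(-0.838677)
θ = 147.00°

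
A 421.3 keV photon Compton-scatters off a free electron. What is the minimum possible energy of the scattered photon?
159.0455 keV (at θ = 180°)

The scattered photon has minimum energy when its wavelength is maximum, i.e., when the Compton shift Δλ = λ_C(1 − cos θ) is maximum. This occurs at θ = 180° (backscattering), giving Δλ_max = 2λ_C = 4.8526 pm.

Initial wavelength: λ₀ = hc/E₀ = 2.9429 pm
Maximum final wavelength: λ'_max = λ₀ + 2λ_C = 2.9429 + 4.8526 = 7.7955 pm
Minimum final energy: E'_min = hc/λ'_max = 159.0455 keV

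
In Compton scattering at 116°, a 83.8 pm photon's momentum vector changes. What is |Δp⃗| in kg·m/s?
1.3144e-23 kg·m/s

Photon momentum magnitude is p = h/λ.

Initial momentum:
p₀ = h/λ = 6.6261e-34/8.3800e-11 = 7.9070e-24 kg·m/s

After scattering:
λ' = λ + Δλ = 83.8 + 3.4899 = 87.2899 pm
p' = h/λ' = 6.6261e-34/8.7290e-11 = 7.5909e-24 kg·m/s

Momentum is a vector; the scattered photon's direction makes angle θ = 116° with the incident direction. The magnitude of the vector change Δp⃗ = p⃗₀ − p⃗' is found from the law of cosines:
|Δp⃗|² = p₀² + p'² − 2p₀p'cos θ
|Δp⃗|² = (7.9070e-24)² + (7.5909e-24)² − 2·7.9070e-24·7.5909e-24·cos(116°)
|Δp⃗| = 1.3144e-23 kg·m/s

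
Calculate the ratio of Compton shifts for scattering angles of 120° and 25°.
120° produces the larger shift by a factor of 16.010

Calculate both shifts using Δλ = λ_C(1 - cos θ):

For θ₁ = 25°:
Δλ₁ = 2.4263 × (1 - cos(25°))
Δλ₁ = 2.4263 × 0.0937
Δλ₁ = 0.2273 pm

For θ₂ = 120°:
Δλ₂ = 2.4263 × (1 - cos(120°))
Δλ₂ = 2.4263 × 1.5000
Δλ₂ = 3.6395 pm

The 120° angle produces the larger shift.
Ratio: 3.6395/0.2273 = 16.010

(Intermediate values are shown rounded; full precision is carried through to the final answer.)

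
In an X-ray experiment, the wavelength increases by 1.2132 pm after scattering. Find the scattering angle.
60.00°

From the Compton formula Δλ = λ_C(1 - cos θ), we can solve for θ:

cos θ = 1 - Δλ/λ_C

Given:
- Δλ = 1.2132 pm
- λ_C = h/(m_e·c) ≈ 2.42631024 pm

cos θ = 1 - 1.2132/2.42631024
cos θ = 1 - 0.500018
cos θ = 0.499982

θ = arccos(0.499982)
θ = 60.00°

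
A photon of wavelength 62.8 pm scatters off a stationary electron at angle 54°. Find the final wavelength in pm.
63.8002 pm

Using the Compton scattering formula:
λ' = λ + Δλ = λ + λ_C(1 - cos θ)

Given:
- Initial wavelength λ = 62.8 pm
- Scattering angle θ = 54°
- Compton wavelength λ_C ≈ 2.4263 pm

Calculate the shift:
Δλ = 2.4263 × (1 - cos(54°))
Δλ = 2.4263 × 0.4122
Δλ = 1.0002 pm

Final wavelength:
λ' = 62.8 + 1.0002 = 63.8002 pm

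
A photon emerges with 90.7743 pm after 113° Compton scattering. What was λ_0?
87.4000 pm

From λ' = λ + Δλ, we have λ = λ' - Δλ

First calculate the Compton shift:
Δλ = λ_C(1 - cos θ)
Δλ = 2.4263 × (1 - cos(113°))
Δλ = 2.4263 × 1.3907
Δλ = 3.3743 pm

Initial wavelength:
λ = λ' - Δλ
λ = 90.7743 - 3.3743
λ = 87.4000 pm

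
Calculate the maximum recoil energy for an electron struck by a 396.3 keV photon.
240.9540 keV

Maximum energy transfer occurs at θ = 180° (backscattering).

Initial photon: E₀ = 396.3 keV → λ₀ = 3.1285 pm

Maximum Compton shift (at 180°):
Δλ_max = 2λ_C = 2 × 2.4263 = 4.8526 pm

Final wavelength:
λ' = 3.1285 + 4.8526 = 7.9812 pm

Minimum photon energy (maximum energy to electron):
E'_min = hc/λ' = 155.3460 keV

Maximum electron kinetic energy:
K_max = E₀ - E'_min = 396.3000 - 155.3460 = 240.9540 keV

(Intermediate values are shown rounded; full precision is carried through to the final answer.)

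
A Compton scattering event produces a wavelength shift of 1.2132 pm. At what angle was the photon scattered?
60.00°

From the Compton formula Δλ = λ_C(1 - cos θ), we can solve for θ:

cos θ = 1 - Δλ/λ_C

Given:
- Δλ = 1.2132 pm
- λ_C = h/(m_e·c) ≈ 2.42631024 pm

cos θ = 1 - 1.2132/2.42631024
cos θ = 1 - 0.500018
cos θ = 0.499982

θ = arccos(0.499982)
θ = 60.00°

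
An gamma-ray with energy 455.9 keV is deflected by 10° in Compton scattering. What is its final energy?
449.8033 keV

First convert energy to wavelength:
λ = hc/E, with hc ≈ 1239.842 keV·pm (i.e. 1239.842 eV·nm)

For E = 455.9 keV = 455900 eV:
λ = 1239.842 keV·pm / 455.9 keV
λ = 2.7195 pm

Calculate the Compton shift:
Δλ = λ_C(1 - cos(10°)) = 2.4263 × 0.0152
Δλ = 0.0369 pm

Final wavelength:
λ' = 2.7195 + 0.0369 = 2.7564 pm

Final energy:
E' = hc/λ' = 1239.842 / 2.7564 = 449.8033 keV

(Intermediate values are shown rounded; full precision is carried through to the final answer.)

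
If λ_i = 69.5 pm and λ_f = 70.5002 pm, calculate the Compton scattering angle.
54.00°

First find the wavelength shift:
Δλ = λ' - λ = 70.5002 - 69.5 = 1.0002 pm

Using Δλ = λ_C(1 - cos θ), with λ_C = h/(m_e·c) ≈ 2.42631024 pm:
cos θ = 1 - Δλ/λ_C
cos θ = 1 - 1.0002/2.42631024
cos θ = 0.587769

θ = arccos(0.587769)
θ = 54.00°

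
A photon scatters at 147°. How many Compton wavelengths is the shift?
1.8387 λ_C

The Compton shift formula is:
Δλ = λ_C(1 - cos θ)

Dividing both sides by λ_C:
Δλ/λ_C = 1 - cos θ

For θ = 147°:
Δλ/λ_C = 1 - cos(147°)
Δλ/λ_C = 1 - -0.8387
Δλ/λ_C = 1.8387

This means the shift is 1.8387 × λ_C = 4.4612 pm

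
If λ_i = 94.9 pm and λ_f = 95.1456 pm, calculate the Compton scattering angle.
26.00°

First find the wavelength shift:
Δλ = λ' - λ = 95.1456 - 94.9 = 0.2456 pm

Using Δλ = λ_C(1 - cos θ), with λ_C = h/(m_e·c) ≈ 2.42631024 pm:
cos θ = 1 - Δλ/λ_C
cos θ = 1 - 0.2456/2.42631024
cos θ = 0.898776

θ = arccos(0.898776)
θ = 26.00°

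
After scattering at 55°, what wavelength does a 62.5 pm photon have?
63.5346 pm

Using the Compton scattering formula:
λ' = λ + Δλ = λ + λ_C(1 - cos θ)

Given:
- Initial wavelength λ = 62.5 pm
- Scattering angle θ = 55°
- Compton wavelength λ_C ≈ 2.4263 pm

Calculate the shift:
Δλ = 2.4263 × (1 - cos(55°))
Δλ = 2.4263 × 0.4264
Δλ = 1.0346 pm

Final wavelength:
λ' = 62.5 + 1.0346 = 63.5346 pm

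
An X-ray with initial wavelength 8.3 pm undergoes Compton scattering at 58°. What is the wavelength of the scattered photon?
9.4406 pm

Using the Compton scattering formula:
λ' = λ + Δλ = λ + λ_C(1 - cos θ)

Given:
- Initial wavelength λ = 8.3 pm
- Scattering angle θ = 58°
- Compton wavelength λ_C ≈ 2.4263 pm

Calculate the shift:
Δλ = 2.4263 × (1 - cos(58°))
Δλ = 2.4263 × 0.4701
Δλ = 1.1406 pm

Final wavelength:
λ' = 8.3 + 1.1406 = 9.4406 pm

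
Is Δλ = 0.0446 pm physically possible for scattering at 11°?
Yes, consistent

Calculate the expected shift for θ = 11°:

Δλ_expected = λ_C(1 - cos(11°))
Δλ_expected = 2.4263 × (1 - cos(11°))
Δλ_expected = 2.4263 × 0.0184
Δλ_expected = 0.0446 pm

Given shift: 0.0446 pm
Expected shift: 0.0446 pm
Difference: 0.0000 pm

The values match. This is consistent with Compton scattering at the stated angle.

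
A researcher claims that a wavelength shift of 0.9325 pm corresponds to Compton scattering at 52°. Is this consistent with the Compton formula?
Yes, consistent

Calculate the expected shift for θ = 52°:

Δλ_expected = λ_C(1 - cos(52°))
Δλ_expected = 2.4263 × (1 - cos(52°))
Δλ_expected = 2.4263 × 0.3843
Δλ_expected = 0.9325 pm

Given shift: 0.9325 pm
Expected shift: 0.9325 pm
Difference: 0.0000 pm

The values match. This is consistent with Compton scattering at the stated angle.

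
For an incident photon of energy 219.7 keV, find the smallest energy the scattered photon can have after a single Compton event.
118.1256 keV (at θ = 180°)

The scattered photon has minimum energy when its wavelength is maximum, i.e., when the Compton shift Δλ = λ_C(1 − cos θ) is maximum. This occurs at θ = 180° (backscattering), giving Δλ_max = 2λ_C = 4.8526 pm.

Initial wavelength: λ₀ = hc/E₀ = 5.6433 pm
Maximum final wavelength: λ'_max = λ₀ + 2λ_C = 5.6433 + 4.8526 = 10.4960 pm
Minimum final energy: E'_min = hc/λ'_max = 118.1256 keV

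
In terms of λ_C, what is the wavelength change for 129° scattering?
1.6293 λ_C

The Compton shift formula is:
Δλ = λ_C(1 - cos θ)

Dividing both sides by λ_C:
Δλ/λ_C = 1 - cos θ

For θ = 129°:
Δλ/λ_C = 1 - cos(129°)
Δλ/λ_C = 1 - -0.6293
Δλ/λ_C = 1.6293

This means the shift is 1.6293 × λ_C = 3.9532 pm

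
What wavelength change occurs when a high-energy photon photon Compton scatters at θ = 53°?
0.9661 pm

Using the Compton scattering formula:
Δλ = λ_C(1 - cos θ)

where λ_C = h/(m_e·c) ≈ 2.4263 pm is the Compton wavelength of an electron.

For θ = 53°:
cos(53°) = 0.6018
1 - cos(53°) = 0.3982

Δλ = 2.4263 × 0.3982
Δλ = 0.9661 pm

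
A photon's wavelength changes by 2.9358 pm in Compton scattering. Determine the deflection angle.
102.12°

From the Compton formula Δλ = λ_C(1 - cos θ), we can solve for θ:

cos θ = 1 - Δλ/λ_C

Given:
- Δλ = 2.9358 pm
- λ_C = h/(m_e·c) ≈ 2.42631024 pm

cos θ = 1 - 2.9358/2.42631024
cos θ = 1 - 1.209985
cos θ = -0.209985

θ = arccos(-0.209985)
θ = 102.12°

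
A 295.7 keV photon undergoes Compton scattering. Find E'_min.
137.0669 keV (at θ = 180°)

The scattered photon has minimum energy when its wavelength is maximum, i.e., when the Compton shift Δλ = λ_C(1 − cos θ) is maximum. This occurs at θ = 180° (backscattering), giving Δλ_max = 2λ_C = 4.8526 pm.

Initial wavelength: λ₀ = hc/E₀ = 4.1929 pm
Maximum final wavelength: λ'_max = λ₀ + 2λ_C = 4.1929 + 4.8526 = 9.0455 pm
Minimum final energy: E'_min = hc/λ'_max = 137.0669 keV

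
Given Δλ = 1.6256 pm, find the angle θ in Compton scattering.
70.73°

From the Compton formula Δλ = λ_C(1 - cos θ), we can solve for θ:

cos θ = 1 - Δλ/λ_C

Given:
- Δλ = 1.6256 pm
- λ_C = h/(m_e·c) ≈ 2.42631024 pm

cos θ = 1 - 1.6256/2.42631024
cos θ = 1 - 0.669989
cos θ = 0.330011

θ = arccos(0.330011)
θ = 70.73°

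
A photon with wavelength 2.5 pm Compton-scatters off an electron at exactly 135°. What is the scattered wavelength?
6.6420 pm

Using the Compton formula: λ' = λ + λ_C(1 − cos θ)

For θ = 135°, cos θ = -√2/2 (exact) ≈ -0.7071, so:
1 − cos 135° = 1 − (-√2/2) ≈ 1.7071

Δλ = λ_C × 1.7071 = 2.4263 × 1.7071 = 4.1420 pm

λ' = 2.5 + 4.1420 = 6.6420 pm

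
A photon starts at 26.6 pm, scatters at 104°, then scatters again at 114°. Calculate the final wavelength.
33.0265 pm

Apply Compton shift twice:

First scattering at θ₁ = 104°:
Δλ₁ = λ_C(1 - cos(104°))
Δλ₁ = 2.4263 × 1.2419
Δλ₁ = 3.0133 pm

After first scattering:
λ₁ = 26.6 + 3.0133 = 29.6133 pm

Second scattering at θ₂ = 114°:
Δλ₂ = λ_C(1 - cos(114°))
Δλ₂ = 2.4263 × 1.4067
Δλ₂ = 3.4132 pm

Final wavelength:
λ₂ = 29.6133 + 3.4132 = 33.0265 pm

Total shift: Δλ_total = 3.0133 + 3.4132 = 6.4265 pm

(Intermediate values are shown rounded; full precision is carried through to the final answer.)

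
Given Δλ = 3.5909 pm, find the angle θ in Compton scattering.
118.68°

From the Compton formula Δλ = λ_C(1 - cos θ), we can solve for θ:

cos θ = 1 - Δλ/λ_C

Given:
- Δλ = 3.5909 pm
- λ_C = h/(m_e·c) ≈ 2.42631024 pm

cos θ = 1 - 3.5909/2.42631024
cos θ = 1 - 1.479984
cos θ = -0.479984

θ = arccos(-0.479984)
θ = 118.68°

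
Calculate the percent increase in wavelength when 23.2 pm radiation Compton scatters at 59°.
5.0718%

Calculate the Compton shift:
Δλ = λ_C(1 - cos(59°))
Δλ = 2.4263 × (1 - cos(59°))
Δλ = 2.4263 × 0.4850
Δλ = 1.1767 pm

Percentage change:
(Δλ/λ₀) × 100 = (1.1767/23.2) × 100
= 5.0718%

(Intermediate values are shown rounded; full precision is carried through to the final answer.)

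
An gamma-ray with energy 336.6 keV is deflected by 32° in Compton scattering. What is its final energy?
305.9744 keV

First convert energy to wavelength:
λ = hc/E, with hc ≈ 1239.842 keV·pm (i.e. 1239.842 eV·nm)

For E = 336.6 keV = 336600 eV:
λ = 1239.842 keV·pm / 336.6 keV
λ = 3.6834 pm

Calculate the Compton shift:
Δλ = λ_C(1 - cos(32°)) = 2.4263 × 0.1520
Δλ = 0.3687 pm

Final wavelength:
λ' = 3.6834 + 0.3687 = 4.0521 pm

Final energy:
E' = hc/λ' = 1239.842 / 4.0521 = 305.9744 keV

(Intermediate values are shown rounded; full precision is carried through to the final answer.)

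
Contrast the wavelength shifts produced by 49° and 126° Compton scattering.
126° produces the larger shift by a factor of 4.616

Calculate both shifts using Δλ = λ_C(1 - cos θ):

For θ₁ = 49°:
Δλ₁ = 2.4263 × (1 - cos(49°))
Δλ₁ = 2.4263 × 0.3439
Δλ₁ = 0.8345 pm

For θ₂ = 126°:
Δλ₂ = 2.4263 × (1 - cos(126°))
Δλ₂ = 2.4263 × 1.5878
Δλ₂ = 3.8525 pm

The 126° angle produces the larger shift.
Ratio: 3.8525/0.8345 = 4.616

(Intermediate values are shown rounded; full precision is carried through to the final answer.)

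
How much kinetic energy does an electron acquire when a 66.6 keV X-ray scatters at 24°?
0.7421 keV

By energy conservation: K_e = E_initial - E_final

First find the scattered photon energy:
Initial wavelength: λ = hc/E = 18.6162 pm
Compton shift: Δλ = λ_C(1 - cos(24°)) = 0.2098 pm
Final wavelength: λ' = 18.6162 + 0.2098 = 18.8260 pm
Final photon energy: E' = hc/λ' = 65.8579 keV

Electron kinetic energy:
K_e = E - E' = 66.6000 - 65.8579 = 0.7421 keV

(Intermediate values are shown rounded; full precision is carried through to the final answer.)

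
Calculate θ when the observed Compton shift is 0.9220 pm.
51.68°

From the Compton formula Δλ = λ_C(1 - cos θ), we can solve for θ:

cos θ = 1 - Δλ/λ_C

Given:
- Δλ = 0.9220 pm
- λ_C = h/(m_e·c) ≈ 2.42631024 pm

cos θ = 1 - 0.9220/2.42631024
cos θ = 1 - 0.380001
cos θ = 0.619999

θ = arccos(0.619999)
θ = 51.68°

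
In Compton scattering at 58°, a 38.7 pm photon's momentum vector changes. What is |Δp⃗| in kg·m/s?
1.6369e-23 kg·m/s

Photon momentum magnitude is p = h/λ.

Initial momentum:
p₀ = h/λ = 6.6261e-34/3.8700e-11 = 1.7122e-23 kg·m/s

After scattering:
λ' = λ + Δλ = 38.7 + 1.1406 = 39.8406 pm
p' = h/λ' = 6.6261e-34/3.9841e-11 = 1.6631e-23 kg·m/s

Momentum is a vector; the scattered photon's direction makes angle θ = 58° with the incident direction. The magnitude of the vector change Δp⃗ = p⃗₀ − p⃗' is found from the law of cosines:
|Δp⃗|² = p₀² + p'² − 2p₀p'cos θ
|Δp⃗|² = (1.7122e-23)² + (1.6631e-23)² − 2·1.7122e-23·1.6631e-23·cos(58°)
|Δp⃗| = 1.6369e-23 kg·m/s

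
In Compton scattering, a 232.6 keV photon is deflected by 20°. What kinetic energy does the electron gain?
6.2145 keV

By energy conservation: K_e = E_initial - E_final

First find the scattered photon energy:
Initial wavelength: λ = hc/E = 5.3304 pm
Compton shift: Δλ = λ_C(1 - cos(20°)) = 0.1463 pm
Final wavelength: λ' = 5.3304 + 0.1463 = 5.4767 pm
Final photon energy: E' = hc/λ' = 226.3855 keV

Electron kinetic energy:
K_e = E - E' = 232.6000 - 226.3855 = 6.2145 keV

(Intermediate values are shown rounded; full precision is carried through to the final answer.)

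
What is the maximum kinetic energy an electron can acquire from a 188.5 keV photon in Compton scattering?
80.0277 keV

Maximum energy transfer occurs at θ = 180° (backscattering).

Initial photon: E₀ = 188.5 keV → λ₀ = 6.5774 pm

Maximum Compton shift (at 180°):
Δλ_max = 2λ_C = 2 × 2.4263 = 4.8526 pm

Final wavelength:
λ' = 6.5774 + 4.8526 = 11.4300 pm

Minimum photon energy (maximum energy to electron):
E'_min = hc/λ' = 108.4723 keV

Maximum electron kinetic energy:
K_max = E₀ - E'_min = 188.5000 - 108.4723 = 80.0277 keV

(Intermediate values are shown rounded; full precision is carried through to the final answer.)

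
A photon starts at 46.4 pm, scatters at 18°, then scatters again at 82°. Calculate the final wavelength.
48.6074 pm

Apply Compton shift twice:

First scattering at θ₁ = 18°:
Δλ₁ = λ_C(1 - cos(18°))
Δλ₁ = 2.4263 × 0.0489
Δλ₁ = 0.1188 pm

After first scattering:
λ₁ = 46.4 + 0.1188 = 46.5188 pm

Second scattering at θ₂ = 82°:
Δλ₂ = λ_C(1 - cos(82°))
Δλ₂ = 2.4263 × 0.8608
Δλ₂ = 2.0886 pm

Final wavelength:
λ₂ = 46.5188 + 2.0886 = 48.6074 pm

Total shift: Δλ_total = 0.1188 + 2.0886 = 2.2074 pm

(Intermediate values are shown rounded; full precision is carried through to the final answer.)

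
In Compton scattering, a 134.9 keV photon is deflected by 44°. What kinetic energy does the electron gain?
9.3056 keV

By energy conservation: K_e = E_initial - E_final

First find the scattered photon energy:
Initial wavelength: λ = hc/E = 9.1908 pm
Compton shift: Δλ = λ_C(1 - cos(44°)) = 0.6810 pm
Final wavelength: λ' = 9.1908 + 0.6810 = 9.8718 pm
Final photon energy: E' = hc/λ' = 125.5944 keV

Electron kinetic energy:
K_e = E - E' = 134.9000 - 125.5944 = 9.3056 keV

(Intermediate values are shown rounded; full precision is carried through to the final answer.)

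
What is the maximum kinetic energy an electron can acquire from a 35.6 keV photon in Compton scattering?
4.3537 keV

Maximum energy transfer occurs at θ = 180° (backscattering).

Initial photon: E₀ = 35.6 keV → λ₀ = 34.8270 pm

Maximum Compton shift (at 180°):
Δλ_max = 2λ_C = 2 × 2.4263 = 4.8526 pm

Final wavelength:
λ' = 34.8270 + 4.8526 = 39.6796 pm

Minimum photon energy (maximum energy to electron):
E'_min = hc/λ' = 31.2463 keV

Maximum electron kinetic energy:
K_max = E₀ - E'_min = 35.6000 - 31.2463 = 4.3537 keV

(Intermediate values are shown rounded; full precision is carried through to the final answer.)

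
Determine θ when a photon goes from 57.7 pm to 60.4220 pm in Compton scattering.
97.00°

First find the wavelength shift:
Δλ = λ' - λ = 60.4220 - 57.7 = 2.7220 pm

Using Δλ = λ_C(1 - cos θ), with λ_C = h/(m_e·c) ≈ 2.42631024 pm:
cos θ = 1 - Δλ/λ_C
cos θ = 1 - 2.7220/2.42631024
cos θ = -0.121868

θ = arccos(-0.121868)
θ = 97.00°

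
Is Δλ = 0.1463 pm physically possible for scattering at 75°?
No, inconsistent

Calculate the expected shift for θ = 75°:

Δλ_expected = λ_C(1 - cos(75°))
Δλ_expected = 2.4263 × (1 - cos(75°))
Δλ_expected = 2.4263 × 0.7412
Δλ_expected = 1.7983 pm

Given shift: 0.1463 pm
Expected shift: 1.7983 pm
Difference: 1.6520 pm

The values do not match. The given shift corresponds to θ ≈ 20.0°, not 75°.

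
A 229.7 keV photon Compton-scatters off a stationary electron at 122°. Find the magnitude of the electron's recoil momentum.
1.7269e-22 kg·m/s

The electron is initially at rest, so by conservation of momentum:
p⃗_e = p⃗₀ − p⃗'  (incident photon momentum minus scattered photon momentum)

Photon momentum magnitudes (p = h/λ = E/c):
λ₀ = hc/E₀ = 5.3977 pm → p₀ = h/λ₀ = 1.2276e-22 kg·m/s
Δλ = λ_C(1 − cos 122°) = 3.7121 pm
λ' = 9.1097 pm → p' = h/λ' = 7.2736e-23 kg·m/s

The scattered photon makes angle θ = 122° with the incident direction, so by the law of cosines:
|p⃗_e|² = p₀² + p'² − 2p₀p'cos θ
|p⃗_e|² = (1.2276e-22)² + (7.2736e-23)² − 2·1.2276e-22·7.2736e-23·cos(122°)
|p⃗_e| = 1.7269e-22 kg·m/s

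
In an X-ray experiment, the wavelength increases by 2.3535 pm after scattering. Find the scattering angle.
88.28°

From the Compton formula Δλ = λ_C(1 - cos θ), we can solve for θ:

cos θ = 1 - Δλ/λ_C

Given:
- Δλ = 2.3535 pm
- λ_C = h/(m_e·c) ≈ 2.42631024 pm

cos θ = 1 - 2.3535/2.42631024
cos θ = 1 - 0.969991
cos θ = 0.030009

θ = arccos(0.030009)
θ = 88.28°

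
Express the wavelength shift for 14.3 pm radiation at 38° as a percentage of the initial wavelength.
3.5969%

Calculate the Compton shift:
Δλ = λ_C(1 - cos(38°))
Δλ = 2.4263 × (1 - cos(38°))
Δλ = 2.4263 × 0.2120
Δλ = 0.5144 pm

Percentage change:
(Δλ/λ₀) × 100 = (0.5144/14.3) × 100
= 3.5969%

(Intermediate values are shown rounded; full precision is carried through to the final answer.)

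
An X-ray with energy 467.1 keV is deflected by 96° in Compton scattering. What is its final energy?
232.4296 keV

First convert energy to wavelength:
λ = hc/E, with hc ≈ 1239.842 keV·pm (i.e. 1239.842 eV·nm)

For E = 467.1 keV = 467100 eV:
λ = 1239.842 keV·pm / 467.1 keV
λ = 2.6543 pm

Calculate the Compton shift:
Δλ = λ_C(1 - cos(96°)) = 2.4263 × 1.1045
Δλ = 2.6799 pm

Final wavelength:
λ' = 2.6543 + 2.6799 = 5.3343 pm

Final energy:
E' = hc/λ' = 1239.842 / 5.3343 = 232.4296 keV

(Intermediate values are shown rounded; full precision is carried through to the final answer.)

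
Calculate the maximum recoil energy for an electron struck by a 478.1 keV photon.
311.5864 keV

Maximum energy transfer occurs at θ = 180° (backscattering).

Initial photon: E₀ = 478.1 keV → λ₀ = 2.5933 pm

Maximum Compton shift (at 180°):
Δλ_max = 2λ_C = 2 × 2.4263 = 4.8526 pm

Final wavelength:
λ' = 2.5933 + 4.8526 = 7.4459 pm

Minimum photon energy (maximum energy to electron):
E'_min = hc/λ' = 166.5136 keV

Maximum electron kinetic energy:
K_max = E₀ - E'_min = 478.1000 - 166.5136 = 311.5864 keV

(Intermediate values are shown rounded; full precision is carried through to the final answer.)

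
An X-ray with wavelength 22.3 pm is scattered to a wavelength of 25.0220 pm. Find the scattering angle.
97.00°

First find the wavelength shift:
Δλ = λ' - λ = 25.0220 - 22.3 = 2.7220 pm

Using Δλ = λ_C(1 - cos θ), with λ_C = h/(m_e·c) ≈ 2.42631024 pm:
cos θ = 1 - Δλ/λ_C
cos θ = 1 - 2.7220/2.42631024
cos θ = -0.121868

θ = arccos(-0.121868)
θ = 97.00°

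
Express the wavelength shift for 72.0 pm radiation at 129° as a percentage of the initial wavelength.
5.4906%

Calculate the Compton shift:
Δλ = λ_C(1 - cos(129°))
Δλ = 2.4263 × (1 - cos(129°))
Δλ = 2.4263 × 1.6293
Δλ = 3.9532 pm

Percentage change:
(Δλ/λ₀) × 100 = (3.9532/72.0) × 100
= 5.4906%

(Intermediate values are shown rounded; full precision is carried through to the final answer.)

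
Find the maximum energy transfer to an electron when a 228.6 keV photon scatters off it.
107.9488 keV

Maximum energy transfer occurs at θ = 180° (backscattering).

Initial photon: E₀ = 228.6 keV → λ₀ = 5.4236 pm

Maximum Compton shift (at 180°):
Δλ_max = 2λ_C = 2 × 2.4263 = 4.8526 pm

Final wavelength:
λ' = 5.4236 + 4.8526 = 10.2763 pm

Minimum photon energy (maximum energy to electron):
E'_min = hc/λ' = 120.6512 keV

Maximum electron kinetic energy:
K_max = E₀ - E'_min = 228.6000 - 120.6512 = 107.9488 keV

(Intermediate values are shown rounded; full precision is carried through to the final answer.)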